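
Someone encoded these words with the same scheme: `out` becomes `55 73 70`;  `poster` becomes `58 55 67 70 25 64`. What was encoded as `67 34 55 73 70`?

o(#15)→55 and u(#21)→73: differences scale by 3, so n = 3·pos + 10. With a=1..z=26, the number is 3·pos + 10.
Decoding 67 34 55 73 70: 67→(67−10)÷3=19=s, 34→(34−10)÷3=8=h, 55→(55−10)÷3=15=o, 73→(73−10)÷3=21=u, 70→(70−10)÷3=20=t.

shout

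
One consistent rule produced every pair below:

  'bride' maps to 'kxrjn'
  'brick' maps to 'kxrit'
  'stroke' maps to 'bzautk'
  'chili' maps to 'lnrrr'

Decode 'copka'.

Shifts by position in bride: pos 0: b→k (+9), pos 1: r→x (+6), pos 2: i→r (+9), pos 3: d→j (+6) — repeating every 2. The shifts repeat in a cycle of length 2: positions 0,1,… shift by +9, +6, then the pattern repeats.
Reversing it on copka: c−9=t, o−6=i, p−9=g, k−6=e, a−9=r.

tiger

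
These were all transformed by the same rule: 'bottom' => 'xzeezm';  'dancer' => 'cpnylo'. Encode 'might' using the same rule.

esrtx

The word is reversed, then every letter is shifted forward by 11.
On might: reverse → thgim; then shift: t+11=e, h+11=s, g+11=r, i+11=t, m+11=x.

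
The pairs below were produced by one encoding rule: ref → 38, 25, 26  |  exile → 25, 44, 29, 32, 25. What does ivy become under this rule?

r is letter #18 and maps to 38: an offset of 20. Each letter is replaced by its alphabet position (a=1..z=26) + 20.
For ivy: i=9→29, v=22→42, y=25→45.

29, 42, 45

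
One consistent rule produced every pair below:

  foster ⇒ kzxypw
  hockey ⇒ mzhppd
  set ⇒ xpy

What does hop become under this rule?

mzu

The shift depends on letter class: consonant f→k is +5, but vowel o→z is +11. Vowels shift forward by 11 and consonants shift forward by 5.
For hop: h(cons)+5=m, o(vowel)+11=z, p(cons)+5=u.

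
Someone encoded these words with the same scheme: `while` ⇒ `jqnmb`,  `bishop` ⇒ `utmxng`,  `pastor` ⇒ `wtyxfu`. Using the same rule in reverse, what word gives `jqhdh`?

cycle

Two steps: reverse the string, then apply a Caesar shift of +5.
Reversing it on jqhdh: shift back: j−5=e, q−5=l, h−5=c, d−5=y, h−5=c → elcyc; then reverse → cycle.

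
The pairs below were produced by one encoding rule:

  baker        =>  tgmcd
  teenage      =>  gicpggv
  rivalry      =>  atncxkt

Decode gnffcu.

saddle

The output letters match the input read backwards, each shifted +2: baker reversed is rekab. Read the word backwards and shift each letter +2.
Reversing it on gnffcu: shift back: g−2=e, n−2=l, f−2=d, f−2=d, c−2=a, u−2=s → elddas; then reverse → saddle.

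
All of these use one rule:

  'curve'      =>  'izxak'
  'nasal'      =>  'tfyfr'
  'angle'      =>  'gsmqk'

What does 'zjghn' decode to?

Shifts by position in curve: pos 0: c→i (+6), pos 1: u→z (+5), pos 2: r→x (+6), pos 3: v→a (+5) — repeating every 2. It's a Vigenère-style cipher with numeric key [6,5]: position i shifts by key[i mod 2].
Undoing it on zjghn: z−6=t, j−5=e, g−6=a, h−5=c, n−6=h.

teach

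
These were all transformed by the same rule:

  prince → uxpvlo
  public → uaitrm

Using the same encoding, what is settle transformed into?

In prince: p→u is +5, r→x is +6, i→p is +7, n→v is +8 — the shift increases by 1 each position. Each letter shifts forward by (position + 5), i.e. 5, 6, 7, … — the shift grows by one for each successive letter.
For settle: s+5=x, e+6=k, t+7=a, t+8=b, l+9=u, e+10=o.

xkabuo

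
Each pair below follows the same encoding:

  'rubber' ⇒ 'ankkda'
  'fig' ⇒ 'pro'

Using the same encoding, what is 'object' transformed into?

The output letters match the input read backwards, each shifted +9: rubber reversed is rebbur. The word is reversed, then every letter is shifted forward by 9.
Applying it to object: reverse → tcejbo; then shift: t+9=c, c+9=l, e+9=n, j+9=s, b+9=k, o+9=x.

clnskx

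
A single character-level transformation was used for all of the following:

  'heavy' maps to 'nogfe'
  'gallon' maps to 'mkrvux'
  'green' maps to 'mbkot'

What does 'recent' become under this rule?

Shifts by position in heavy: pos 0: h→n (+6), pos 1: e→o (+10), pos 2: a→g (+6), pos 3: v→f (+10) — repeating every 2. The shifts repeat in a cycle of length 2: positions 0,1,… shift by +6, +10, then the pattern repeats.
On recent: r+6=x, e+10=o, c+6=i, e+10=o, n+6=t, t+10=d.

xoiotd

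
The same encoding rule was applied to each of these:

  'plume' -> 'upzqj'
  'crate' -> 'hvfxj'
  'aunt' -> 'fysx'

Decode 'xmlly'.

Shifts by position in plume: pos 0: p→u (+5), pos 1: l→p (+4), pos 2: u→z (+5), pos 3: m→q (+4) — repeating every 2. A repeating key of period 2 is used — shifts +5, +4 over and over.
Decoding xmlly: x−5=s, m−4=i, l−5=g, l−4=h, y−5=t.

sight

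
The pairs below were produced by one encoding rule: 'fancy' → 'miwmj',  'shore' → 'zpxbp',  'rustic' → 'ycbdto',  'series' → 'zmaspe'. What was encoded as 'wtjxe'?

Letter i (0-indexed) is shifted by i+7, so successive shifts are 7, 8, 9, ….
Undoing it on wtjxe: w−7=p, t−8=l, j−9=a, x−10=n, e−11=t.

plant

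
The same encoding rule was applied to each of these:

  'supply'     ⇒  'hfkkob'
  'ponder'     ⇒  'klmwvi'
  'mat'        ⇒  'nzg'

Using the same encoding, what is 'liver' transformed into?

orevi

Letters are reflected about the middle of the alphabet (position → 25−position): Atbash.
Applying it to liver: l↔o, i↔r, v↔e, e↔v, r↔i.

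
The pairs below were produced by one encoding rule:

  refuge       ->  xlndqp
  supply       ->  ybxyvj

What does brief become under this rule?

hyqnp

In refuge: r→x is +6, e→l is +7, f→n is +8, u→d is +9 — the shift increases by 1 each position. The shift increases by 1 at each position, starting from +6: 6, 7, 8, ….
For brief: b+6=h, r+7=y, i+8=q, e+9=n, f+10=p.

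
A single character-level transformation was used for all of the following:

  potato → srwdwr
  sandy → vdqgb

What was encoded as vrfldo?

It's a constant shift of +3 (ROT3).
Undoing it on vrfldo: v−3=s, r−3=o, f−3=c, l−3=i, d−3=a, o−3=l.

social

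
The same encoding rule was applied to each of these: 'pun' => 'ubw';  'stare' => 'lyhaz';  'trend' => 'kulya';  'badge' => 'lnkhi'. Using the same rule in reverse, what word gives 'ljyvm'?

Read the word backwards and shift each letter +7.
Decoding ljyvm: shift back: l−7=e, j−7=c, y−7=r, v−7=o, m−7=f → ecrof; then reverse → force.

force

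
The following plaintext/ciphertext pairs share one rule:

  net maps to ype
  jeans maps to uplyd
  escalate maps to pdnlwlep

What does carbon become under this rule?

nlcmzy

Compare letters: n→y is +11, e→p is +11, t→e is +11 — a constant shift. This is a Caesar cipher with shift 11.
On carbon: c+11=n, a+11=l, r+11=c, b+11=m, o+11=z, n+11=y.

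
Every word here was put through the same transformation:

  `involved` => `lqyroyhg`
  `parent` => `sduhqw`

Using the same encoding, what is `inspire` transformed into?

lqvsluh

Compare letters: i→l is +3, n→q is +3, v→y is +3 — a constant shift. Each letter is shifted forward by 3 in the alphabet (a Caesar shift of +3).
For inspire: i+3=l, n+3=q, s+3=v, p+3=s, i+3=l, r+3=u, e+3=h.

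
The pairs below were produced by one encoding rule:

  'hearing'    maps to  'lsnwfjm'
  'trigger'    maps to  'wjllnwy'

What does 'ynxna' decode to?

visit

The word is reversed, then every letter is shifted forward by 5.
Decoding ynxna: shift back: y−5=t, n−5=i, x−5=s, n−5=i, a−5=v → tisiv; then reverse → visit.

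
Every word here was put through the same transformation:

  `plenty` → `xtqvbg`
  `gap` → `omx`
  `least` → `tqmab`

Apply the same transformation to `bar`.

The shift depends on letter class: consonant p→x is +8, but vowel e→q is +12. Vowels shift forward by 12 and consonants shift forward by 8.
Applying it to bar: b(cons)+8=j, a(vowel)+12=m, r(cons)+8=z.

jmz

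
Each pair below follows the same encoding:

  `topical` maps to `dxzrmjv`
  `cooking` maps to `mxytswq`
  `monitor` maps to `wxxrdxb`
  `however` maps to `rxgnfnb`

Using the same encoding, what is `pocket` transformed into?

Shifts by position in topical: pos 0: t→d (+10), pos 1: o→x (+9), pos 2: p→z (+10), pos 3: i→r (+9) — repeating every 2. It's a Vigenère-style cipher with numeric key [10,9]: position i shifts by key[i mod 2].
For pocket: p+10=z, o+9=x, c+10=m, k+9=t, e+10=o, t+9=c.

zxmtoc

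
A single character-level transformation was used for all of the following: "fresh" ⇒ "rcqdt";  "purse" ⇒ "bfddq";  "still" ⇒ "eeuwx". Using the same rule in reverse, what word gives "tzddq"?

Shifts by position in fresh: pos 0: f→r (+12), pos 1: r→c (+11), pos 2: e→q (+12), pos 3: s→d (+11) — repeating every 2. It's a Vigenère-style cipher with numeric key [12,11]: position i shifts by key[i mod 2].
Decoding tzddq: t−12=h, z−11=o, d−12=r, d−11=s, q−12=e.

horse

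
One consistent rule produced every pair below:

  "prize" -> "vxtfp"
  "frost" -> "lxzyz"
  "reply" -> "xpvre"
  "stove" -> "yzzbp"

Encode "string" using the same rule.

The shift depends on letter class: consonant p→v is +6, but vowel i→t is +11. Vowels shift forward by 11 and consonants shift forward by 6.
On string: s(cons)+6=y, t(cons)+6=z, r(cons)+6=x, i(vowel)+11=t, n(cons)+6=t, g(cons)+6=m.

yzxttm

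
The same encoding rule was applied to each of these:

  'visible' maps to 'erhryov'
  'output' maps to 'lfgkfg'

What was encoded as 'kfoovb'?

Each letter is replaced by its mirror in the alphabet: a↔z, b↔y, c↔x, and so on (the Atbash cipher).
Undoing it on kfoovb: k↔p, f↔u, o↔l, o↔l, v↔e, b↔y.

pulley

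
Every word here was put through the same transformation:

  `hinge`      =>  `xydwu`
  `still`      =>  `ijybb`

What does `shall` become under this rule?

Compare letters: h→x is +16, i→y is +16, n→d is +16 — a constant shift. Each letter is shifted forward by 16 in the alphabet (a Caesar shift of +16).
On shall: s+16=i, h+16=x, a+16=q, l+16=b, l+16=b.

ixqbb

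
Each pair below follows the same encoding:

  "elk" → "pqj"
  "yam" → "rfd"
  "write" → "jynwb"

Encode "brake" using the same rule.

jpfwg

Two steps: reverse the string, then apply a Caesar shift of +5.
On brake: reverse → ekarb; then shift: e+5=j, k+5=p, a+5=f, r+5=w, b+5=g.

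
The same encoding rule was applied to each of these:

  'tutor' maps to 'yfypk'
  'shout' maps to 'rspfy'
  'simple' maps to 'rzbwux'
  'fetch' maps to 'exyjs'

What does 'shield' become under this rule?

rszxuq

t(19)→y(24) and u(20)→f(5) fit y≡7x+21 (mod 26); the inverse of 7 mod 26 is 15. Each letter's alphabet position (a=0..z=25) is mapped through 7·x+21 mod 26 — an affine cipher.
Applying it to shield: s(18)→7·18+21≡17=r; h(7)→7·7+21≡18=s; i(8)→7·8+21≡25=z; e(4)→7·4+21≡23=x; l(11)→7·11+21≡20=u; d(3)→7·3+21≡16=q (all mod 26).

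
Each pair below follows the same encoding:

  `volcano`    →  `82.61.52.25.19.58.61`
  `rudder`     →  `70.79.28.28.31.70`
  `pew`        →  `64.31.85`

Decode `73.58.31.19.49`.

v(#22)→82 and o(#15)→61: differences scale by 3, so n = 3·pos + 16. The formula is n = 3×(alphabet index, a=1) + 16.
Undoing it on 73.58.31.19.49: 73→(73−16)÷3=19=s, 58→(58−16)÷3=14=n, 31→(31−16)÷3=5=e, 19→(19−16)÷3=1=a, 49→(49−16)÷3=11=k.

sneak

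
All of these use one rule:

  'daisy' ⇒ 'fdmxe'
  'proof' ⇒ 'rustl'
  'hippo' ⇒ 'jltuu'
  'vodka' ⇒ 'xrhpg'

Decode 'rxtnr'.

pupil

In daisy: d→f is +2, a→d is +3, i→m is +4, s→x is +5 — the shift increases by 1 each position. Letter i (0-indexed) is shifted by i+2, so successive shifts are 2, 3, 4, ….
Decoding rxtnr: r−2=p, x−3=u, t−4=p, n−5=i, r−6=l.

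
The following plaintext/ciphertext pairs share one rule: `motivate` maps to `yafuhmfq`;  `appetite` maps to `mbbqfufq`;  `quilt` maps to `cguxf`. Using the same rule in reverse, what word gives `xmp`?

Every letter moves 12 places later in the alphabet, wrapping around z→a.
Reversing it on xmp: x−12=l, m−12=a, p−12=d.

lad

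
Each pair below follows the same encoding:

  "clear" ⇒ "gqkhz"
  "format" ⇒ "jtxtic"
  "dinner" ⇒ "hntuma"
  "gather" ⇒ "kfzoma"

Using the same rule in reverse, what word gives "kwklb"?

In clear: c→g is +4, l→q is +5, e→k is +6, a→h is +7 — the shift increases by 1 each position. Letter i (0-indexed) is shifted by i+4, so successive shifts are 4, 5, 6, ….
Undoing it on kwklb: k−4=g, w−5=r, k−6=e, l−7=e, b−8=t.

greet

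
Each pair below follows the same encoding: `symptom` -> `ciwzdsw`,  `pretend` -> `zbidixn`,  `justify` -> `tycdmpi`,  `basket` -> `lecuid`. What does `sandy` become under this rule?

cexni

Two shifts are in play — +4 for a/e/i/o/u, +10 for every other letter.
For sandy: s(cons)+10=c, a(vowel)+4=e, n(cons)+10=x, d(cons)+10=n, y(cons)+10=i.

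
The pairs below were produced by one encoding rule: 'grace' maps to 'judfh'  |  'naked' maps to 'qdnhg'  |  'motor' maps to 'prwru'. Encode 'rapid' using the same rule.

It's a constant shift of +3 (ROT3).
For rapid: r+3=u, a+3=d, p+3=s, i+3=l, d+3=g.

udslg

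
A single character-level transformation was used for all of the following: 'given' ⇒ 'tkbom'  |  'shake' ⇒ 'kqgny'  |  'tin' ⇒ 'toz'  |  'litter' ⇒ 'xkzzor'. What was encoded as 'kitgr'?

lance

The output letters match the input read backwards, each shifted +6: given reversed is nevig. The word is reversed, then every letter is shifted forward by 6.
Decoding kitgr: shift back: k−6=e, i−6=c, t−6=n, g−6=a, r−6=l → ecnal; then reverse → lance.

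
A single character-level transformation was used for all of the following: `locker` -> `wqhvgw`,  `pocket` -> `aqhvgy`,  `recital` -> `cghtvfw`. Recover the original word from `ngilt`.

Shifts by position in locker: pos 0: l→w (+11), pos 1: o→q (+2), pos 2: c→h (+5), pos 3: k→v (+11), pos 4: e→g (+2), pos 5: r→w (+5) — repeating every 3. A repeating key of period 3 is used — shifts +11, +2, +5 over and over.
Reversing it on ngilt: n−11=c, g−2=e, i−5=d, l−11=a, t−2=r.

cedar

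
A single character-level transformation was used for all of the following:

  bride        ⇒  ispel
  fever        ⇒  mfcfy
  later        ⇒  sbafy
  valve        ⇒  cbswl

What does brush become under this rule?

isbto

It's a Vigenère-style cipher with numeric key [7,1]: position i shifts by key[i mod 2].
For brush: b+7=i, r+1=s, u+7=b, s+1=t, h+7=o.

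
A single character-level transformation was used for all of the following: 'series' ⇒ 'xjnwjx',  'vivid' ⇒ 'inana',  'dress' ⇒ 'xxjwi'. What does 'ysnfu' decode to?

paint

The output letters match the input read backwards, each shifted +5: series reversed is seires. The word is reversed, then every letter is shifted forward by 5.
Reversing it on ysnfu: shift back: y−5=t, s−5=n, n−5=i, f−5=a, u−5=p → tniap; then reverse → paint.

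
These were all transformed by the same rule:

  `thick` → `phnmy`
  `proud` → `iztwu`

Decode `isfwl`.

The output letters match the input read backwards, each shifted +5: thick reversed is kciht. Read the word backwards and shift each letter +5.
Reversing it on isfwl: shift back: i−5=d, s−5=n, f−5=a, w−5=r, l−5=g → dnarg; then reverse → grand.

grand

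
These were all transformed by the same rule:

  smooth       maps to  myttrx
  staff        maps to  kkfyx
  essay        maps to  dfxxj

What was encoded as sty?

ton

The word is reversed, then every letter is shifted forward by 5.
Undoing it on sty: shift back: s−5=n, t−5=o, y−5=t → not; then reverse → ton.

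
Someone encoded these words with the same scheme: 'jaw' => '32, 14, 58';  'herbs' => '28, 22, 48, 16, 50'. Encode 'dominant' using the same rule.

With a=1..z=26, the number is 2·pos + 12.
Applying it to dominant: d=4→20, o=15→42, m=13→38, i=9→30, n=14→40, a=1→14, n=14→40, t=20→52.

20, 42, 38, 30, 40, 14, 40, 52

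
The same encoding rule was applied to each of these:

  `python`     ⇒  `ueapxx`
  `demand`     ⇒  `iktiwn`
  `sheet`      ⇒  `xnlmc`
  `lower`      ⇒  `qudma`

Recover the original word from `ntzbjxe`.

Each letter shifts forward by (position + 5), i.e. 5, 6, 7, … — the shift grows by one for each successive letter.
Reversing it on ntzbjxe: n−5=i, t−6=n, z−7=s, b−8=t, j−9=a, x−10=n, e−11=t.

instant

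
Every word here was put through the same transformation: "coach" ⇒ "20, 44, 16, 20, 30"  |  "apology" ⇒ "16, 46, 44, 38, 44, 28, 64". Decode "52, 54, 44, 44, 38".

With a=1..z=26, the number is 2·pos + 14.
Undoing it on 52, 54, 44, 44, 38: 52→(52−14)÷2=19=s, 54→(54−14)÷2=20=t, 44→(44−14)÷2=15=o, 44→(44−14)÷2=15=o, 38→(38−14)÷2=12=l.

stool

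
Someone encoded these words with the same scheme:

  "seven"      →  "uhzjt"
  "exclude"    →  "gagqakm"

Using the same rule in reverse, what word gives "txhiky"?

The shift increases by 1 at each position, starting from +2: 2, 3, 4, ….
Undoing it on txhiky: t−2=r, x−3=u, h−4=d, i−5=d, k−6=e, y−7=r.

rudder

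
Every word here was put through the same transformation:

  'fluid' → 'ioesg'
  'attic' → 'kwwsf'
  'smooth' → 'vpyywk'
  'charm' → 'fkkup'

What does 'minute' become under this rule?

psqewo

The shift depends on letter class: consonant f→i is +3, but vowel u→e is +10. Vowels shift forward by 10 and consonants shift forward by 3.
On minute: m(cons)+3=p, i(vowel)+10=s, n(cons)+3=q, u(vowel)+10=e, t(cons)+3=w, e(vowel)+10=o.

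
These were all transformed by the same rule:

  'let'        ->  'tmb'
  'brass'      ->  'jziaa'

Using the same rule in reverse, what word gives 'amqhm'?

seize

Compare letters: l→t is +8, e→m is +8, t→b is +8 — a constant shift. It's a constant shift of +8 (ROT8).
Decoding amqhm: a−8=s, m−8=e, q−8=i, h−8=z, m−8=e.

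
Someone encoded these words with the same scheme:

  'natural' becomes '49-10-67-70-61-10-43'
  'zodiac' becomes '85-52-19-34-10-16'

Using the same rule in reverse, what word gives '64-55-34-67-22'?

spite

n(#14)→49 and a(#1)→10: differences scale by 3, so n = 3·pos + 7. With a=1..z=26, the number is 3·pos + 7.
Undoing it on 64-55-34-67-22: 64→(64−7)÷3=19=s, 55→(55−7)÷3=16=p, 34→(34−7)÷3=9=i, 67→(67−7)÷3=20=t, 22→(22−7)÷3=5=e.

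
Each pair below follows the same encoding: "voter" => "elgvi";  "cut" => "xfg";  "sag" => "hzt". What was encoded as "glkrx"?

topic

Each pair mirrors across the alphabet (v↔e, o↔l, t↔g): positions sum to 25. Letters are reflected about the middle of the alphabet (position → 25−position): Atbash.
Reversing it on glkrx: g↔t, l↔o, k↔p, r↔i, x↔c.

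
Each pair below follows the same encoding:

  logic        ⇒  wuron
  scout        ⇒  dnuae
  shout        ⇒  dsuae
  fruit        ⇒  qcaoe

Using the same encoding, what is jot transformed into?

uue

Vowels shift forward by 6 and consonants shift forward by 11.
On jot: j(cons)+11=u, o(vowel)+6=u, t(cons)+11=e.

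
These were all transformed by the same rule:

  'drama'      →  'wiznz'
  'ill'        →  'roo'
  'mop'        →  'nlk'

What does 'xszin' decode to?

charm

Each letter is replaced by its mirror in the alphabet: a↔z, b↔y, c↔x, and so on (the Atbash cipher).
Decoding xszin: x↔c, s↔h, z↔a, i↔r, n↔m.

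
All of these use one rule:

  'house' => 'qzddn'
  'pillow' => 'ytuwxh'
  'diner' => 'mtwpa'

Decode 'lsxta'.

The shifts repeat in a cycle of length 2: positions 0,1,… shift by +9, +11, then the pattern repeats.
Undoing it on lsxta: l−9=c, s−11=h, x−9=o, t−11=i, a−9=r.

choir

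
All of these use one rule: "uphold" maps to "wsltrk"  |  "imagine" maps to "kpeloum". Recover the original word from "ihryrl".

In uphold: u→w is +2, p→s is +3, h→l is +4, o→t is +5 — the shift increases by 1 each position. The shift increases by 1 at each position, starting from +2: 2, 3, 4, ….
Undoing it on ihryrl: i−2=g, h−3=e, r−4=n, y−5=t, r−6=l, l−7=e.

gentle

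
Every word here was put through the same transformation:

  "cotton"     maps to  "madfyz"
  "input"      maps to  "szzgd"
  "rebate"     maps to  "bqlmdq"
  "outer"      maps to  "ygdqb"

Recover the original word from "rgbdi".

hurry

Shifts by position in cotton: pos 0: c→m (+10), pos 1: o→a (+12), pos 2: t→d (+10), pos 3: t→f (+12) — repeating every 2. The shifts repeat in a cycle of length 2: positions 0,1,… shift by +10, +12, then the pattern repeats.
Reversing it on rgbdi: r−10=h, g−12=u, b−10=r, d−12=r, i−10=y.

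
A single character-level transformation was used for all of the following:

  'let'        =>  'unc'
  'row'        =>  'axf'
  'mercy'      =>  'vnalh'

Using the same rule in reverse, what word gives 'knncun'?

beetle

Compare letters: l→u is +9, e→n is +9, t→c is +9 — a constant shift. Every letter moves 9 places later in the alphabet, wrapping around z→a.
Decoding knncun: k−9=b, n−9=e, n−9=e, c−9=t, u−9=l, n−9=e.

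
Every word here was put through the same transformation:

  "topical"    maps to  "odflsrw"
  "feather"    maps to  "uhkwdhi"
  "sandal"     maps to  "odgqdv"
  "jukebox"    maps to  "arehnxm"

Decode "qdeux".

Read the word backwards and shift each letter +3.
Reversing it on qdeux: shift back: q−3=n, d−3=a, e−3=b, u−3=r, x−3=u → nabru; then reverse → urban.

urban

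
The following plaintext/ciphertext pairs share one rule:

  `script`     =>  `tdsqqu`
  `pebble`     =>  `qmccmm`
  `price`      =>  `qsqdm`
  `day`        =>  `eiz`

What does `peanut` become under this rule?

Vowels shift forward by 8 and consonants shift forward by 1.
For peanut: p(cons)+1=q, e(vowel)+8=m, a(vowel)+8=i, n(cons)+1=o, u(vowel)+8=c, t(cons)+1=u.

qmiocu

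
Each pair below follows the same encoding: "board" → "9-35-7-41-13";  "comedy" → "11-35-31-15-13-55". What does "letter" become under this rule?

29-15-45-45-15-41

b(#2)→9 and o(#15)→35: differences scale by 2, so n = 2·pos + 5. With a=1..z=26, the number is 2·pos + 5.
Applying it to letter: l=12→29, e=5→15, t=20→45, t=20→45, e=5→15, r=18→41.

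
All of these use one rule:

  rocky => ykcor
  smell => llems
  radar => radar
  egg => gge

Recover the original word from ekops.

The output letters match the input read backwards: rocky reversed is ykcor. The word is simply reversed.
Decoding ekops: then reverse → spoke.

spoke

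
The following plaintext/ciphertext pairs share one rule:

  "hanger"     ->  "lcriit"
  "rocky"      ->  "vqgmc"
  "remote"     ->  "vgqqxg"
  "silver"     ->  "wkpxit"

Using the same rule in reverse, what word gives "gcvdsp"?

It's a Vigenère-style cipher with numeric key [4,2]: position i shifts by key[i mod 2].
Reversing it on gcvdsp: g−4=c, c−2=a, v−4=r, d−2=b, s−4=o, p−2=n.

carbon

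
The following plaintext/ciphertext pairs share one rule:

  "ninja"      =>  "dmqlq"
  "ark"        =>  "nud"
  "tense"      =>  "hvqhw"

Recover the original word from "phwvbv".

system

The output letters match the input read backwards, each shifted +3: ninja reversed is ajnin. Two steps: reverse the string, then apply a Caesar shift of +3.
Decoding phwvbv: shift back: p−3=m, h−3=e, w−3=t, v−3=s, b−3=y, v−3=s → metsys; then reverse → system.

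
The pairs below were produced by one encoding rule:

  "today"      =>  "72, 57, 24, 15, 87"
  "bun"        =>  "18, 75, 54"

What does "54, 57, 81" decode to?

t(#20)→72 and o(#15)→57: differences scale by 3, so n = 3·pos + 12. With a=1..z=26, the number is 3·pos + 12.
Decoding 54, 57, 81: 54→(54−12)÷3=14=n, 57→(57−12)÷3=15=o, 81→(81−12)÷3=23=w.

now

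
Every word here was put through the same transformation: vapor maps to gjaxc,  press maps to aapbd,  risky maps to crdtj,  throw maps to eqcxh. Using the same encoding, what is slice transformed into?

dutlp

Shifts by position in vapor: pos 0: v→g (+11), pos 1: a→j (+9), pos 2: p→a (+11), pos 3: o→x (+9) — repeating every 2. A repeating key of period 2 is used — shifts +11, +9 over and over.
Applying it to slice: s+11=d, l+9=u, i+11=t, c+9=l, e+11=p.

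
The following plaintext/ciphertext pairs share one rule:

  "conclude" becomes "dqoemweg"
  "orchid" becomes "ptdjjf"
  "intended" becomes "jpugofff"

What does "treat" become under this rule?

utfcu

Shifts by position in conclude: pos 0: c→d (+1), pos 1: o→q (+2), pos 2: n→o (+1), pos 3: c→e (+2) — repeating every 2. It's a Vigenère-style cipher with numeric key [1,2]: position i shifts by key[i mod 2].
On treat: t+1=u, r+2=t, e+1=f, a+2=c, t+1=u.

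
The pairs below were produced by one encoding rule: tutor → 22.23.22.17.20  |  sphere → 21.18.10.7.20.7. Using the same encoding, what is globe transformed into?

9.14.17.4.7

t is letter #20 and maps to 22: an offset of 2. Letters become their 1-based position plus 2 (so a→3, b→4, …).
Applying it to globe: g=7→9, l=12→14, o=15→17, b=2→4, e=5→7.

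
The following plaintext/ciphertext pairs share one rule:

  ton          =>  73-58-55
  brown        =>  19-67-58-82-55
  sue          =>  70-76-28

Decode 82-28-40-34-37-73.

weight

t(#20)→73 and o(#15)→58: differences scale by 3, so n = 3·pos + 13. The formula is n = 3×(alphabet index, a=1) + 13.
Undoing it on 82-28-40-34-37-73: 82→(82−13)÷3=23=w, 28→(28−13)÷3=5=e, 40→(40−13)÷3=9=i, 34→(34−13)÷3=7=g, 37→(37−13)÷3=8=h, 73→(73−13)÷3=20=t.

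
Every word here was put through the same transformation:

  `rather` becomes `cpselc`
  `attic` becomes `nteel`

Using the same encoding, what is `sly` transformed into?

jwd

The output letters match the input read backwards, each shifted +11: rather reversed is rehtar. Two steps: reverse the string, then apply a Caesar shift of +11.
On sly: reverse → yls; then shift: y+11=j, l+11=w, s+11=d.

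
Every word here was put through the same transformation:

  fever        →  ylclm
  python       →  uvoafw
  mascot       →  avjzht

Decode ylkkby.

rudder

The output letters match the input read backwards, each shifted +7: fever reversed is revef. The word is reversed, then every letter is shifted forward by 7.
Reversing it on ylkkby: shift back: y−7=r, l−7=e, k−7=d, k−7=d, b−7=u, y−7=r → reddur; then reverse → rudder.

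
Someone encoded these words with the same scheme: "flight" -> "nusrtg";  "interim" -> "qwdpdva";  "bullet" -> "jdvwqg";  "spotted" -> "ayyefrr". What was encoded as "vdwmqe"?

number

In flight: f→n is +8, l→u is +9, i→s is +10, g→r is +11 — the shift increases by 1 each position. The shift increases by 1 at each position, starting from +8: 8, 9, 10, ….
Undoing it on vdwmqe: v−8=n, d−9=u, w−10=m, m−11=b, q−12=e, e−13=r.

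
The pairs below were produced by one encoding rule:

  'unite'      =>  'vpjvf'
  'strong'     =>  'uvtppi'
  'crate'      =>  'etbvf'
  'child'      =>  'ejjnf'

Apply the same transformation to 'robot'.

The shift depends on letter class: consonant n→p is +2, but vowel u→v is +1. Vowels shift forward by 1 and consonants shift forward by 2.
Applying it to robot: r(cons)+2=t, o(vowel)+1=p, b(cons)+2=d, o(vowel)+1=p, t(cons)+2=v.

tpdpv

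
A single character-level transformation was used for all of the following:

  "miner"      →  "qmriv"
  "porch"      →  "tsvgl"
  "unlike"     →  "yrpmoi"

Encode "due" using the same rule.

Compare letters: m→q is +4, i→m is +4, n→r is +4 — a constant shift. This is a Caesar cipher with shift 4.
Applying it to due: d+4=h, u+4=y, e+4=i.

hyi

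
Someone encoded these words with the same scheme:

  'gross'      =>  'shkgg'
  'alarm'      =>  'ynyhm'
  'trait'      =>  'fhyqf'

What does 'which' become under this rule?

Treating letters as 0–25, the rule is x ↦ 25x + 24 (mod 26).
For which: w(22)→25·22+24≡2=c; h(7)→25·7+24≡17=r; i(8)→25·8+24≡16=q; c(2)→25·2+24≡22=w; h(7)→25·7+24≡17=r (all mod 26).

crqwr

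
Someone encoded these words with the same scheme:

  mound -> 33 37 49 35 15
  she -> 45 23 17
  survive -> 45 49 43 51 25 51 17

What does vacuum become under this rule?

51 9 13 49 49 33

With a=1..z=26, the number is 2·pos + 7.
On vacuum: v=22→51, a=1→9, c=3→13, u=21→49, u=21→49, m=13→33.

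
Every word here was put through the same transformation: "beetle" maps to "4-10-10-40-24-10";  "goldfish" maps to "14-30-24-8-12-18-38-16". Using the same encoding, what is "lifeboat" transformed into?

24-18-12-10-4-30-2-40

The formula is n = 2×(alphabet index, a=1).
For lifeboat: l=12→24, i=9→18, f=6→12, e=5→10, b=2→4, o=15→30, a=1→2, t=20→40.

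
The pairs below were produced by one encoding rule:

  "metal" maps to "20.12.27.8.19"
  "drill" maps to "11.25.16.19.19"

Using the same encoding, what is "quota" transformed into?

m is letter #13 and maps to 20: an offset of 7. Letters become their 1-based position plus 7 (so a→8, b→9, …).
For quota: q=17→24, u=21→28, o=15→22, t=20→27, a=1→8.

24.28.22.27.8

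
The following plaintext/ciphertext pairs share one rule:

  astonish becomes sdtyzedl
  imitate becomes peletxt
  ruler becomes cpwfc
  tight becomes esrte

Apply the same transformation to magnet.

epyrlx

The output letters match the input read backwards, each shifted +11: astonish reversed is hsinotsa. Read the word backwards and shift each letter +11.
Applying it to magnet: reverse → tengam; then shift: t+11=e, e+11=p, n+11=y, g+11=r, a+11=l, m+11=x.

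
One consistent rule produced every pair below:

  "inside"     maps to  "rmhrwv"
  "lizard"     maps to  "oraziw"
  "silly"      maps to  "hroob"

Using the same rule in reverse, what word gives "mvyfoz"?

Each letter is replaced by its mirror in the alphabet: a↔z, b↔y, c↔x, and so on (the Atbash cipher).
Undoing it on mvyfoz: m↔n, v↔e, y↔b, f↔u, o↔l, z↔a.

nebula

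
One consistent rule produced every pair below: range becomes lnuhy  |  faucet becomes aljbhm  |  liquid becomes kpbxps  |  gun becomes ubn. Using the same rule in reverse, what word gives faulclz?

The output letters match the input read backwards, each shifted +7: range reversed is egnar. Two steps: reverse the string, then apply a Caesar shift of +7.
Decoding faulclz: shift back: f−7=y, a−7=t, u−7=n, l−7=e, c−7=v, l−7=e, z−7=s → ytneves; then reverse → seventy.

seventy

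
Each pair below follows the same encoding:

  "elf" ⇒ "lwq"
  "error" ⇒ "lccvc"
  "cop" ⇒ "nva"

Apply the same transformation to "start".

dehce

The shift depends on letter class: consonant l→w is +11, but vowel e→l is +7. The rule splits by letter class: vowels +7, consonants +11.
On start: s(cons)+11=d, t(cons)+11=e, a(vowel)+7=h, r(cons)+11=c, t(cons)+11=e.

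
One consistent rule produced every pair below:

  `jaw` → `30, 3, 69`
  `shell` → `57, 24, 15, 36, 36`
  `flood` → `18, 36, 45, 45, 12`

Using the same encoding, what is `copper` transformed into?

j(#10)→30 and a(#1)→3: differences scale by 3, so n = 3·pos + 0. Each letter becomes 3×(its alphabet position, a=1..z=26).
For copper: c=3→9, o=15→45, p=16→48, p=16→48, e=5→15, r=18→54.

9, 45, 48, 48, 15, 54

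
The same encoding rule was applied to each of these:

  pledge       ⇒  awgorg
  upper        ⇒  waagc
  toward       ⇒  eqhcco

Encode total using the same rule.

The shift depends on letter class: consonant p→a is +11, but vowel e→g is +2. The rule splits by letter class: vowels +2, consonants +11.
For total: t(cons)+11=e, o(vowel)+2=q, t(cons)+11=e, a(vowel)+2=c, l(cons)+11=w.

eqecw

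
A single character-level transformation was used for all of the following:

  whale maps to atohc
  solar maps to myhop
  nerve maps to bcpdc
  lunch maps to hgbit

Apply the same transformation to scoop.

Treating letters as 0–25, the rule is x ↦ 23x + 14 (mod 26).
On scoop: s(18)→23·18+14≡12=m; c(2)→23·2+14≡8=i; o(14)→23·14+14≡24=y; o(14)→23·14+14≡24=y; p(15)→23·15+14≡21=v (all mod 26).

miyyv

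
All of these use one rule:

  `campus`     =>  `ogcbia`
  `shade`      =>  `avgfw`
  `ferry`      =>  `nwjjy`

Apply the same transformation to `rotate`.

jkrgrw

c(2)→o(14) and a(0)→g(6) fit y≡17x+6 (mod 26); the inverse of 17 mod 26 is 23. Treating letters as 0–25, the rule is x ↦ 17x + 6 (mod 26).
Applying it to rotate: r(17)→17·17+6≡9=j; o(14)→17·14+6≡10=k; t(19)→17·19+6≡17=r; a(0)→17·0+6≡6=g; t(19)→17·19+6≡17=r; e(4)→17·4+6≡22=w (all mod 26).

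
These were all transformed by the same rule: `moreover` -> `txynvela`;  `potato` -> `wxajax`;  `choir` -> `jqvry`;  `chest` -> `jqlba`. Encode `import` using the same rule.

It's a Vigenère-style cipher with numeric key [7,9]: position i shifts by key[i mod 2].
Applying it to import: i+7=p, m+9=v, p+7=w, o+9=x, r+7=y, t+9=c.

pvwxyc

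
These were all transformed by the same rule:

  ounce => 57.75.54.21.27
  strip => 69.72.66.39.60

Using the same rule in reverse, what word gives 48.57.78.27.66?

o(#15)→57 and u(#21)→75: differences scale by 3, so n = 3·pos + 12. Each letter becomes 3×(its alphabet position, a=1..z=26) + 12.
Undoing it on 48.57.78.27.66: 48→(48−12)÷3=12=l, 57→(57−12)÷3=15=o, 78→(78−12)÷3=22=v, 27→(27−12)÷3=5=e, 66→(66−12)÷3=18=r.

lover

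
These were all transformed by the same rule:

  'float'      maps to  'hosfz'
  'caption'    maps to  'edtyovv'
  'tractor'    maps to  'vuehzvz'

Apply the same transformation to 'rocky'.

In float: f→h is +2, l→o is +3, o→s is +4, a→f is +5 — the shift increases by 1 each position. The shift increases by 1 at each position, starting from +2: 2, 3, 4, ….
On rocky: r+2=t, o+3=r, c+4=g, k+5=p, y+6=e.

trgpe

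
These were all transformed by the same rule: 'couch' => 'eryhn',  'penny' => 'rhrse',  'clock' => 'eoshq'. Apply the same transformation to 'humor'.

jxqtx

Each letter shifts forward by (position + 2), i.e. 2, 3, 4, … — the shift grows by one for each successive letter.
On humor: h+2=j, u+3=x, m+4=q, o+5=t, r+6=x.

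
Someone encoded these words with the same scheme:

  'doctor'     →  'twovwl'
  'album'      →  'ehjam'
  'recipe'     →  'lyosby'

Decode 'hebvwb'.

laptop

d(3)→t(19) and o(14)→w(22) fit y≡5x+4 (mod 26); the inverse of 5 mod 26 is 21. This is an affine cipher: with a=0,…,z=25, each position x becomes (5x+4) mod 26.
Undoing it on hebvwb: h(7)→21·(7−4)≡11=l; e(4)→21·(4−4)≡0=a; b(1)→21·(1−4)≡15=p; v(21)→21·(21−4)≡19=t; w(22)→21·(22−4)≡14=o; b(1)→21·(1−4)≡15=p (all mod 26).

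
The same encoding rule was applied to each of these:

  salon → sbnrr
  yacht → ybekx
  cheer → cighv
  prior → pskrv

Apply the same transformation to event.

ewgqx

Each letter shifts forward by its position index (0, 1, 2, …) — the shift grows by one for each successive letter.
Applying it to event: e+0=e, v+1=w, e+2=g, n+3=q, t+4=x.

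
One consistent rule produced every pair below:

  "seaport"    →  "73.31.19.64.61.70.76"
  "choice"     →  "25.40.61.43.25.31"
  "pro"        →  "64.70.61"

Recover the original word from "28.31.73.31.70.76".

desert

s(#19)→73 and e(#5)→31: differences scale by 3, so n = 3·pos + 16. Each letter becomes 3×(its alphabet position, a=1..z=26) + 16.
Undoing it on 28.31.73.31.70.76: 28→(28−16)÷3=4=d, 31→(31−16)÷3=5=e, 73→(73−16)÷3=19=s, 31→(31−16)÷3=5=e, 70→(70−16)÷3=18=r, 76→(76−16)÷3=20=t.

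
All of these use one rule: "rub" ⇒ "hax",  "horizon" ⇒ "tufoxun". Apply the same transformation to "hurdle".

krjxan

Two steps: reverse the string, then apply a Caesar shift of +6.
For hurdle: reverse → eldruh; then shift: e+6=k, l+6=r, d+6=j, r+6=x, u+6=a, h+6=n.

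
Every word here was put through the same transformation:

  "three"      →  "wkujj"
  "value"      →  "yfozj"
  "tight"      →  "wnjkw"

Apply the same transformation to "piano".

Two shifts are in play — +5 for a/e/i/o/u, +3 for every other letter.
For piano: p(cons)+3=s, i(vowel)+5=n, a(vowel)+5=f, n(cons)+3=q, o(vowel)+5=t.

snfqt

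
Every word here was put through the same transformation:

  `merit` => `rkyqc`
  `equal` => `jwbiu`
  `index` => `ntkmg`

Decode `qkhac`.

least

Each letter shifts forward by (position + 5), i.e. 5, 6, 7, … — the shift grows by one for each successive letter.
Decoding qkhac: q−5=l, k−6=e, h−7=a, a−8=s, c−9=t.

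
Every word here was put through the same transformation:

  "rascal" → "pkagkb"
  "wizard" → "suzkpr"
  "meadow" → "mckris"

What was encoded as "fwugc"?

juice

Treating letters as 0–25, the rule is x ↦ 11x + 10 (mod 26).
Decoding fwugc: f(5)→19·(5−10)≡9=j; w(22)→19·(22−10)≡20=u; u(20)→19·(20−10)≡8=i; g(6)→19·(6−10)≡2=c; c(2)→19·(2−10)≡4=e (all mod 26).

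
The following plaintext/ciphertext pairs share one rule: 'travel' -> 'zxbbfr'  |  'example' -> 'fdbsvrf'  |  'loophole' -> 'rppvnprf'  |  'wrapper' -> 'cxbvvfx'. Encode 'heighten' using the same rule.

The shift depends on letter class: consonant t→z is +6, but vowel a→b is +1. Vowels shift forward by 1 and consonants shift forward by 6.
For heighten: h(cons)+6=n, e(vowel)+1=f, i(vowel)+1=j, g(cons)+6=m, h(cons)+6=n, t(cons)+6=z, e(vowel)+1=f, n(cons)+6=t.

nfjmnzft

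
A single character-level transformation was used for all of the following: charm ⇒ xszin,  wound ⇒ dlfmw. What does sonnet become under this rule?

Each pair mirrors across the alphabet (c↔x, h↔s, a↔z): positions sum to 25. Letters are reflected about the middle of the alphabet (position → 25−position): Atbash.
For sonnet: s↔h, o↔l, n↔m, n↔m, e↔v, t↔g.

hlmmvg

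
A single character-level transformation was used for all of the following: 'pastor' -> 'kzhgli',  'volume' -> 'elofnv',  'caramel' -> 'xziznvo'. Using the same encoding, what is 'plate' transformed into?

Each pair mirrors across the alphabet (p↔k, a↔z, s↔h): positions sum to 25. Each letter is replaced by its mirror in the alphabet: a↔z, b↔y, c↔x, and so on (the Atbash cipher).
For plate: p↔k, l↔o, a↔z, t↔g, e↔v.

kozgv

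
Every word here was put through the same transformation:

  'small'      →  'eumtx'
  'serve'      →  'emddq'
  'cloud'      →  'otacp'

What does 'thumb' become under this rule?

Shifts by position in small: pos 0: s→e (+12), pos 1: m→u (+8), pos 2: a→m (+12), pos 3: l→t (+8) — repeating every 2. A repeating key of period 2 is used — shifts +12, +8 over and over.
On thumb: t+12=f, h+8=p, u+12=g, m+8=u, b+12=n.

fpgun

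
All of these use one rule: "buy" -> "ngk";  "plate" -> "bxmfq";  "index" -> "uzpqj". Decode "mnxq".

Compare letters: b→n is +12, u→g is +12, y→k is +12 — a constant shift. Each letter is shifted forward by 12 in the alphabet (a Caesar shift of +12).
Reversing it on mnxq: m−12=a, n−12=b, x−12=l, q−12=e.

able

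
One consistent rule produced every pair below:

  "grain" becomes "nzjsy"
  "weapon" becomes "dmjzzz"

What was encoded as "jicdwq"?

In grain: g→n is +7, r→z is +8, a→j is +9, i→s is +10 — the shift increases by 1 each position. Each letter shifts forward by (position + 7), i.e. 7, 8, 9, … — the shift grows by one for each successive letter.
Decoding jicdwq: j−7=c, i−8=a, c−9=t, d−10=t, w−11=l, q−12=e.

cattle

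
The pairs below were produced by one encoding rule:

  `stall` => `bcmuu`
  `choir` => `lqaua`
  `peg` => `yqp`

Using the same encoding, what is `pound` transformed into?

yagwm

Two shifts are in play — +12 for a/e/i/o/u, +9 for every other letter.
On pound: p(cons)+9=y, o(vowel)+12=a, u(vowel)+12=g, n(cons)+9=w, d(cons)+9=m.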